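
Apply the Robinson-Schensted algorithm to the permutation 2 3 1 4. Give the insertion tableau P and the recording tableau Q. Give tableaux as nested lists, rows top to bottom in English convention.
P = [[1, 3, 4], [2]], Q = [[1, 2, 4], [3]]

Insert each entry of the permutation into P by Schensted row insertion, recording in Q the position of each new cell.

Insert 2: appended to row 1. P = [[2]], Q = [[1]].
Insert 3: appended to row 1. P = [[2, 3]], Q = [[1, 2]].
Insert 1: 1 bumps 2 from row 1; 2 starts row 2. P = [[1, 3], [2]], Q = [[1, 2], [3]].
Insert 4: appended to row 1. P = [[1, 3, 4], [2]], Q = [[1, 2, 4], [3]].

So P = [[1, 3, 4], [2]], Q = [[1, 2, 4], [3]].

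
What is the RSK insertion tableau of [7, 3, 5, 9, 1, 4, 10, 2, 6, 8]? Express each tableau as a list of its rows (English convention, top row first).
Insert 7: appended to row 1. P = [[7]].
Insert 3: 3 bumps 7 from row 1; 7 starts row 2. P = [[3], [7]].
Insert 5: appended to row 1. P = [[3, 5], [7]].
Insert 9: appended to row 1. P = [[3, 5, 9], [7]].
Insert 1: 1 bumps 3 from row 1; 3 bumps 7 from row 2; 7 starts row 3. P = [[1, 5, 9], [3], [7]].
Insert 4: 4 bumps 5 from row 1; 5 appends to row 2. P = [[1, 4, 9], [3, 5], [7]].
Insert 10: appended to row 1. P = [[1, 4, 9, 10], [3, 5], [7]].
Insert 2: 2 bumps 4 from row 1; 4 bumps 5 from row 2; 5 bumps 7 from row 3; 7 starts row 4. P = [[1, 2, 9, 10], [3, 4], [5], [7]].
Insert 6: 6 bumps 9 from row 1; 9 appends to row 2. P = [[1, 2, 6, 10], [3, 4, 9], [5], [7]].
Insert 8: 8 bumps 10 from row 1; 10 appends to row 2. P = [[1, 2, 6, 8], [3, 4, 9, 10], [5], [7]].

So P = [[1, 2, 6, 8], [3, 4, 9, 10], [5], [7]].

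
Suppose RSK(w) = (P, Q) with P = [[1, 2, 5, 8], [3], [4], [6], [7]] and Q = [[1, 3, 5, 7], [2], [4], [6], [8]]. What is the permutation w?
Reverse the RSK construction: for i from n down to 1, find the cell of Q containing i, remove the entry at that cell from P, and reverse-bump it up through P; the value ejected from row 1 is w(i).

Step i=8: Q has 8 at row 5, column 1; remove 7 from row 5 of P and reverse-bump: 7 enters row 4 and ejects 6; 6 enters row 3 and ejects 4; 4 enters row 2 and ejects 3; 3 enters row 1 and ejects 2. So w(8) = 2. P is now [[1, 3, 5, 8], [4], [6], [7]].
Step i=7: Q has 7 at row 1, column 4; remove that cell from P, ejecting 8. So w(7) = 8. P is now [[1, 3, 5], [4], [6], [7]].
Step i=6: Q has 6 at row 4, column 1; remove 7 from row 4 of P and reverse-bump: 7 enters row 3 and ejects 6; 6 enters row 2 and ejects 4; 4 enters row 1 and ejects 3. So w(6) = 3. P is now [[1, 4, 5], [6], [7]].
Step i=5: Q has 5 at row 1, column 3; remove that cell from P, ejecting 5. So w(5) = 5. P is now [[1, 4], [6], [7]].
Step i=4: Q has 4 at row 3, column 1; remove 7 from row 3 of P and reverse-bump: 7 enters row 2 and ejects 6; 6 enters row 1 and ejects 4. So w(4) = 4. P is now [[1, 6], [7]].
Step i=3: Q has 3 at row 1, column 2; remove that cell from P, ejecting 6. So w(3) = 6. P is now [[1], [7]].
Step i=2: Q has 2 at row 2, column 1; remove 7 from row 2 of P and reverse-bump: 7 enters row 1 and ejects 1. So w(2) = 1. P is now [[7]].
Step i=1: Q has 1 at row 1, column 1; remove that cell from P, ejecting 7. So w(1) = 7. P is now [].

So w = 7 1 6 4 5 3 8 2.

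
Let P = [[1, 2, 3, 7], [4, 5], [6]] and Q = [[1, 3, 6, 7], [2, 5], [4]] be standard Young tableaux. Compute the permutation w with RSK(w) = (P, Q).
6 4 5 1 2 3 7

Reverse the RSK construction: for i from n down to 1, find the cell of Q containing i, remove the entry at that cell from P, and reverse-bump it up through P; the value ejected from row 1 is w(i).

Step i=7: Q has 7 at row 1, column 4; remove that cell from P, ejecting 7. So w(7) = 7. P is now [[1, 2, 3], [4, 5], [6]].
Step i=6: Q has 6 at row 1, column 3; remove that cell from P, ejecting 3. So w(6) = 3. P is now [[1, 2], [4, 5], [6]].
Step i=5: Q has 5 at row 2, column 2; remove 5 from row 2 of P and reverse-bump: 5 enters row 1 and ejects 2. So w(5) = 2. P is now [[1, 5], [4], [6]].
Step i=4: Q has 4 at row 3, column 1; remove 6 from row 3 of P and reverse-bump: 6 enters row 2 and ejects 4; 4 enters row 1 and ejects 1. So w(4) = 1. P is now [[4, 5], [6]].
Step i=3: Q has 3 at row 1, column 2; remove that cell from P, ejecting 5. So w(3) = 5. P is now [[4], [6]].
Step i=2: Q has 2 at row 2, column 1; remove 6 from row 2 of P and reverse-bump: 6 enters row 1 and ejects 4. So w(2) = 4. P is now [[6]].
Step i=1: Q has 1 at row 1, column 1; remove that cell from P, ejecting 6. So w(1) = 6. P is now [].

So w = 6 4 5 1 2 3 7.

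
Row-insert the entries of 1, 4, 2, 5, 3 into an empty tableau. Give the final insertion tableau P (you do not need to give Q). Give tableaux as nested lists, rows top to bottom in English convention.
P = [[1, 2, 3], [4, 5]]

Insert 1: appended to row 1. P = [[1]].
Insert 4: appended to row 1. P = [[1, 4]].
Insert 2: 2 bumps 4 from row 1; 4 starts row 2. P = [[1, 2], [4]].
Insert 5: appended to row 1. P = [[1, 2, 5], [4]].
Insert 3: 3 bumps 5 from row 1; 5 appends to row 2. P = [[1, 2, 3], [4, 5]].

So P = [[1, 2, 3], [4, 5]].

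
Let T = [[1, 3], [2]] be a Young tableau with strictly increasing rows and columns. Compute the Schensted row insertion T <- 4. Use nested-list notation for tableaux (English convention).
4 is larger than every entry of row 1, so it is appended to row 1. The new tableau is [[1, 3, 4], [2]].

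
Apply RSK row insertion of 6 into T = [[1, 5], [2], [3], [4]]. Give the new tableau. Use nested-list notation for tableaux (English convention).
[[1, 5, 6], [2], [3], [4]]

6 is larger than every entry of row 1, so it is appended to row 1. The new tableau is [[1, 5, 6], [2], [3], [4]].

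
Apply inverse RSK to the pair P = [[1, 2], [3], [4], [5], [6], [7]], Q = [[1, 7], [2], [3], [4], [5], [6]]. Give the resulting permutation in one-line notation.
7 6 5 4 3 1 2

Reverse the RSK construction: for i from n down to 1, find the cell of Q containing i, remove the entry at that cell from P, and reverse-bump it up through P; the value ejected from row 1 is w(i).

Step i=7: Q has 7 at row 1, column 2; remove that cell from P, ejecting 2. So w(7) = 2. P is now [[1], [3], [4], [5], [6], [7]].
Step i=6: Q has 6 at row 6, column 1; remove 7 from row 6 of P and reverse-bump: 7 enters row 5 and ejects 6; 6 enters row 4 and ejects 5; 5 enters row 3 and ejects 4; 4 enters row 2 and ejects 3; 3 enters row 1 and ejects 1. So w(6) = 1. P is now [[3], [4], [5], [6], [7]].
Step i=5: Q has 5 at row 5, column 1; remove 7 from row 5 of P and reverse-bump: 7 enters row 4 and ejects 6; 6 enters row 3 and ejects 5; 5 enters row 2 and ejects 4; 4 enters row 1 and ejects 3. So w(5) = 3. P is now [[4], [5], [6], [7]].
Step i=4: Q has 4 at row 4, column 1; remove 7 from row 4 of P and reverse-bump: 7 enters row 3 and ejects 6; 6 enters row 2 and ejects 5; 5 enters row 1 and ejects 4. So w(4) = 4. P is now [[5], [6], [7]].
Step i=3: Q has 3 at row 3, column 1; remove 7 from row 3 of P and reverse-bump: 7 enters row 2 and ejects 6; 6 enters row 1 and ejects 5. So w(3) = 5. P is now [[6], [7]].
Step i=2: Q has 2 at row 2, column 1; remove 7 from row 2 of P and reverse-bump: 7 enters row 1 and ejects 6. So w(2) = 6. P is now [[7]].
Step i=1: Q has 1 at row 1, column 1; remove that cell from P, ejecting 7. So w(1) = 7. P is now [].

So w = 7 6 5 4 3 1 2.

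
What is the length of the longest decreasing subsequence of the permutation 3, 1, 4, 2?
2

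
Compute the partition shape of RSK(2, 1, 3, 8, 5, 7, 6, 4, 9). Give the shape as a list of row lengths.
[5, 2, 1, 1]

Row-insert each entry into an empty tableau.

After inserting 2: P = [[2]].
After inserting 1: P = [[1], [2]].
After inserting 3: P = [[1, 3], [2]].
After inserting 8: P = [[1, 3, 8], [2]].
After inserting 5: P = [[1, 3, 5], [2, 8]].
After inserting 7: P = [[1, 3, 5, 7], [2, 8]].
After inserting 6: P = [[1, 3, 5, 6], [2, 7], [8]].
After inserting 4: P = [[1, 3, 4, 6], [2, 5], [7], [8]].
After inserting 9: P = [[1, 3, 4, 6, 9], [2, 5], [7], [8]].

The final insertion tableau P = [[1, 3, 4, 6, 9], [2, 5], [7], [8]] has shape [5, 2, 1, 1].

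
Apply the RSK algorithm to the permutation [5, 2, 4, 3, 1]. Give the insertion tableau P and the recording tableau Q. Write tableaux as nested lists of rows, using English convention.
Insert each entry of the permutation into P by Schensted row insertion, recording in Q the position of each new cell.

Insert 5: appended to row 1. P = [[5]], Q = [[1]].
Insert 2: 2 bumps 5 from row 1; 5 starts row 2. P = [[2], [5]], Q = [[1], [2]].
Insert 4: appended to row 1. P = [[2, 4], [5]], Q = [[1, 3], [2]].
Insert 3: 3 bumps 4 from row 1; 4 bumps 5 from row 2; 5 starts row 3. P = [[2, 3], [4], [5]], Q = [[1, 3], [2], [4]].
Insert 1: 1 bumps 2 from row 1; 2 bumps 4 from row 2; 4 bumps 5 from row 3; 5 starts row 4. P = [[1, 3], [2], [4], [5]], Q = [[1, 3], [2], [4], [5]].

So P = [[1, 3], [2], [4], [5]], Q = [[1, 3], [2], [4], [5]].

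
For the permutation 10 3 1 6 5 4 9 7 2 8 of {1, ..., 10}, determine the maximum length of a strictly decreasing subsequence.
5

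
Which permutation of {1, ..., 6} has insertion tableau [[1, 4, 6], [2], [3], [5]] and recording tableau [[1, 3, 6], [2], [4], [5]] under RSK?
Reverse the RSK construction: for i from n down to 1, find the cell of Q containing i, remove the entry at that cell from P, and reverse-bump it up through P; the value ejected from row 1 is w(i).

Step i=6: Q has 6 at row 1, column 3; remove that cell from P, ejecting 6. So w(6) = 6. P is now [[1, 4], [2], [3], [5]].
Step i=5: Q has 5 at row 4, column 1; remove 5 from row 4 of P and reverse-bump: 5 enters row 3 and ejects 3; 3 enters row 2 and ejects 2; 2 enters row 1 and ejects 1. So w(5) = 1. P is now [[2, 4], [3], [5]].
Step i=4: Q has 4 at row 3, column 1; remove 5 from row 3 of P and reverse-bump: 5 enters row 2 and ejects 3; 3 enters row 1 and ejects 2. So w(4) = 2. P is now [[3, 4], [5]].
Step i=3: Q has 3 at row 1, column 2; remove that cell from P, ejecting 4. So w(3) = 4. P is now [[3], [5]].
Step i=2: Q has 2 at row 2, column 1; remove 5 from row 2 of P and reverse-bump: 5 enters row 1 and ejects 3. So w(2) = 3. P is now [[5]].
Step i=1: Q has 1 at row 1, column 1; remove that cell from P, ejecting 5. So w(1) = 5. P is now [].

So w = 5 3 4 2 1 6.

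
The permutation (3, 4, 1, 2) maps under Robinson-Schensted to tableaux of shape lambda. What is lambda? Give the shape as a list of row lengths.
[2, 2]

RSK row insertion gives P = [[1, 2], [3, 4]], which has shape [2, 2].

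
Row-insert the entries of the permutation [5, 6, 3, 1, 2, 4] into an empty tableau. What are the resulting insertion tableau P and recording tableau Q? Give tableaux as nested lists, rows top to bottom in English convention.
Insert each entry of the permutation into P by Schensted row insertion, recording in Q the position of each new cell.

Insert 5: appended to row 1. P = [[5]].
Insert 6: appended to row 1. P = [[5, 6]].
Insert 3: 3 bumps 5 from row 1; 5 starts row 2. P = [[3, 6], [5]].
Insert 1: 1 bumps 3 from row 1; 3 bumps 5 from row 2; 5 starts row 3. P = [[1, 6], [3], [5]].
Insert 2: 2 bumps 6 from row 1; 6 appends to row 2. P = [[1, 2], [3, 6], [5]].
Insert 4: appended to row 1. P = [[1, 2, 4], [3, 6], [5]].

So P = [[1, 2, 4], [3, 6], [5]], Q = [[1, 2, 6], [3, 5], [4]].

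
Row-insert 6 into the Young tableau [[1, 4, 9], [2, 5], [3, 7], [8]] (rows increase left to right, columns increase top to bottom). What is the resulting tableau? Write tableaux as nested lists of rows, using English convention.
[[1, 4, 6], [2, 5, 9], [3, 7], [8]]

In row 1, 6 replaces 9 (the leftmost entry greater than 6); 9 is bumped to row 2. 9 is appended to row 2. The new tableau is [[1, 4, 6], [2, 5, 9], [3, 7], [8]].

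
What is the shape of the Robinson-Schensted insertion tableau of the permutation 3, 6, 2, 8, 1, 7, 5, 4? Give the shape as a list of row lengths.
[3, 2, 2, 1]

Row-insert each entry into an empty tableau.

After inserting 3: P = [[3]].
After inserting 6: P = [[3, 6]].
After inserting 2: P = [[2, 6], [3]].
After inserting 8: P = [[2, 6, 8], [3]].
After inserting 1: P = [[1, 6, 8], [2], [3]].
After inserting 7: P = [[1, 6, 7], [2, 8], [3]].
After inserting 5: P = [[1, 5, 7], [2, 6], [3, 8]].
After inserting 4: P = [[1, 4, 7], [2, 5], [3, 6], [8]].

The final insertion tableau P = [[1, 4, 7], [2, 5], [3, 6], [8]] has shape [3, 2, 2, 1].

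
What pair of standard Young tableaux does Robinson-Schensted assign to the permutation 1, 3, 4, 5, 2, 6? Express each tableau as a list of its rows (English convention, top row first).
Insert each entry of the permutation into P by Schensted row insertion, recording in Q the position of each new cell.

After inserting 1: P = [[1]].
After inserting 3: P = [[1, 3]].
After inserting 4: P = [[1, 3, 4]].
After inserting 5: P = [[1, 3, 4, 5]].
After inserting 2: P = [[1, 2, 4, 5], [3]].
After inserting 6: P = [[1, 2, 4, 5, 6], [3]].

So P = [[1, 2, 4, 5, 6], [3]], Q = [[1, 2, 3, 4, 6], [5]].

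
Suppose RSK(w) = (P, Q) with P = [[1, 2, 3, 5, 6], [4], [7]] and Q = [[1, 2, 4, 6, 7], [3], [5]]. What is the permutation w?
1 7 2 4 3 5 6

Reverse the RSK construction: for i from n down to 1, find the cell of Q containing i, remove the entry at that cell from P, and reverse-bump it up through P; the value ejected from row 1 is w(i).

Step i=7: Q has 7 at row 1, column 5; remove that cell from P, ejecting 6. So w(7) = 6. P is now [[1, 2, 3, 5], [4], [7]].
Step i=6: Q has 6 at row 1, column 4; remove that cell from P, ejecting 5. So w(6) = 5. P is now [[1, 2, 3], [4], [7]].
Step i=5: Q has 5 at row 3, column 1; remove 7 from row 3 of P and reverse-bump: 7 enters row 2 and ejects 4; 4 enters row 1 and ejects 3. So w(5) = 3. P is now [[1, 2, 4], [7]].
Step i=4: Q has 4 at row 1, column 3; remove that cell from P, ejecting 4. So w(4) = 4. P is now [[1, 2], [7]].
Step i=3: Q has 3 at row 2, column 1; remove 7 from row 2 of P and reverse-bump: 7 enters row 1 and ejects 2. So w(3) = 2. P is now [[1, 7]].
Step i=2: Q has 2 at row 1, column 2; remove that cell from P, ejecting 7. So w(2) = 7. P is now [[1]].
Step i=1: Q has 1 at row 1, column 1; remove that cell from P, ejecting 1. So w(1) = 1. P is now [].

So w = 1 7 2 4 3 5 6.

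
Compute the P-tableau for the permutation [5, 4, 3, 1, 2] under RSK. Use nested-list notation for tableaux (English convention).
P = [[1, 2], [3], [4], [5]]

Insert 5: appended to row 1. P = [[5]].
Insert 4: 4 bumps 5 from row 1; 5 starts row 2. P = [[4], [5]].
Insert 3: 3 bumps 4 from row 1; 4 bumps 5 from row 2; 5 starts row 3. P = [[3], [4], [5]].
Insert 1: 1 bumps 3 from row 1; 3 bumps 4 from row 2; 4 bumps 5 from row 3; 5 starts row 4. P = [[1], [3], [4], [5]].
Insert 2: appended to row 1. P = [[1, 2], [3], [4], [5]].

So P = [[1, 2], [3], [4], [5]].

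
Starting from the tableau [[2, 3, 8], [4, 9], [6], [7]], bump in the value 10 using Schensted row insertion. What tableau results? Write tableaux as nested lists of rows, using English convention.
10 is larger than every entry of row 1, so it is appended to row 1. The new tableau is [[2, 3, 8, 10], [4, 9], [6], [7]].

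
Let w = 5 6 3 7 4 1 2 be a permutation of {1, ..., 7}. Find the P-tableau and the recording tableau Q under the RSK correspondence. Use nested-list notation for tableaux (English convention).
P = [[1, 2, 7], [3, 4], [5, 6]], Q = [[1, 2, 4], [3, 5], [6, 7]]

Insert each entry of the permutation into P by Schensted row insertion, recording in Q the position of each new cell.

Insert 5: appended to row 1. P = [[5]], Q = [[1]].
Insert 6: appended to row 1. P = [[5, 6]], Q = [[1, 2]].
Insert 3: 3 bumps 5 from row 1; 5 starts row 2. P = [[3, 6], [5]], Q = [[1, 2], [3]].
Insert 7: appended to row 1. P = [[3, 6, 7], [5]], Q = [[1, 2, 4], [3]].
Insert 4: 4 bumps 6 from row 1; 6 appends to row 2. P = [[3, 4, 7], [5, 6]], Q = [[1, 2, 4], [3, 5]].
Insert 1: 1 bumps 3 from row 1; 3 bumps 5 from row 2; 5 starts row 3. P = [[1, 4, 7], [3, 6], [5]], Q = [[1, 2, 4], [3, 5], [6]].
Insert 2: 2 bumps 4 from row 1; 4 bumps 6 from row 2; 6 appends to row 3. P = [[1, 2, 7], [3, 4], [5, 6]], Q = [[1, 2, 4], [3, 5], [6, 7]].

So P = [[1, 2, 7], [3, 4], [5, 6]], Q = [[1, 2, 4], [3, 5], [6, 7]].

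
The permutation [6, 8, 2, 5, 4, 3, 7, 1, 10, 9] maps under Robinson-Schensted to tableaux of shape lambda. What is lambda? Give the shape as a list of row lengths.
[4, 3, 1, 1, 1]

Row-insert each entry into an empty tableau.

After inserting 6: P = [[6]].
After inserting 8: P = [[6, 8]].
After inserting 2: P = [[2, 8], [6]].
After inserting 5: P = [[2, 5], [6, 8]].
After inserting 4: P = [[2, 4], [5, 8], [6]].
After inserting 3: P = [[2, 3], [4, 8], [5], [6]].
After inserting 7: P = [[2, 3, 7], [4, 8], [5], [6]].
After inserting 1: P = [[1, 3, 7], [2, 8], [4], [5], [6]].
After inserting 10: P = [[1, 3, 7, 10], [2, 8], [4], [5], [6]].
After inserting 9: P = [[1, 3, 7, 9], [2, 8, 10], [4], [5], [6]].

The final insertion tableau P = [[1, 3, 7, 9], [2, 8, 10], [4], [5], [6]] has shape [4, 3, 1, 1, 1].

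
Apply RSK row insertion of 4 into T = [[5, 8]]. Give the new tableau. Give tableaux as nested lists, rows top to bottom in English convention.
[[4, 8], [5]]

In row 1, 4 replaces 5 (the leftmost entry greater than 4); 5 is bumped to row 2. 5 starts a new row 2. The new tableau is [[4, 8], [5]].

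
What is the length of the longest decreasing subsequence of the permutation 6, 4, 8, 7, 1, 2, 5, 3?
4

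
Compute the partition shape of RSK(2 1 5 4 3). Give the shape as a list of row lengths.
[2, 2, 1]

RSK row insertion gives P = [[1, 3], [2, 4], [5]], which has shape [2, 2, 1].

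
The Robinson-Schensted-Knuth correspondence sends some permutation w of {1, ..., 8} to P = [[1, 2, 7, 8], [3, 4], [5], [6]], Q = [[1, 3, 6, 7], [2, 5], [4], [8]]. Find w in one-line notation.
Reverse RSK: for i = n, n-1, ..., 1, locate i in Q, remove the corresponding corner cell from P, and reverse-bump its entry up through P; the value ejected from row 1 is w(i).

So w = 6 3 5 1 4 7 8 2.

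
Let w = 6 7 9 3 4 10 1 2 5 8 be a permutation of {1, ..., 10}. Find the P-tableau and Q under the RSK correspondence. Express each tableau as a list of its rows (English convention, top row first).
Insert each entry of the permutation into P by Schensted row insertion, recording in Q the position of each new cell.

Insert 6: appended to row 1. P = [[6]].
Insert 7: appended to row 1. P = [[6, 7]].
Insert 9: appended to row 1. P = [[6, 7, 9]].
Insert 3: 3 bumps 6 from row 1; 6 starts row 2. P = [[3, 7, 9], [6]].
Insert 4: 4 bumps 7 from row 1; 7 appends to row 2. P = [[3, 4, 9], [6, 7]].
Insert 10: appended to row 1. P = [[3, 4, 9, 10], [6, 7]].
Insert 1: 1 bumps 3 from row 1; 3 bumps 6 from row 2; 6 starts row 3. P = [[1, 4, 9, 10], [3, 7], [6]].
Insert 2: 2 bumps 4 from row 1; 4 bumps 7 from row 2; 7 appends to row 3. P = [[1, 2, 9, 10], [3, 4], [6, 7]].
Insert 5: 5 bumps 9 from row 1; 9 appends to row 2. P = [[1, 2, 5, 10], [3, 4, 9], [6, 7]].
Insert 8: 8 bumps 10 from row 1; 10 appends to row 2. P = [[1, 2, 5, 8], [3, 4, 9, 10], [6, 7]].

So P = [[1, 2, 5, 8], [3, 4, 9, 10], [6, 7]], Q = [[1, 2, 3, 6], [4, 5, 9, 10], [7, 8]].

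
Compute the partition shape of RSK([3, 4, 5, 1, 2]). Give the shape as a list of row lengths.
[3, 2]

RSK row insertion gives P = [[1, 2, 5], [3, 4]], which has shape [3, 2].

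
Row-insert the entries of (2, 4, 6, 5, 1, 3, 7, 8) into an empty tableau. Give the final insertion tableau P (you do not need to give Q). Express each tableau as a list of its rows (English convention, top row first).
After inserting 2: P = [[2]].
After inserting 4: P = [[2, 4]].
After inserting 6: P = [[2, 4, 6]].
After inserting 5: P = [[2, 4, 5], [6]].
After inserting 1: P = [[1, 4, 5], [2], [6]].
After inserting 3: P = [[1, 3, 5], [2, 4], [6]].
After inserting 7: P = [[1, 3, 5, 7], [2, 4], [6]].
After inserting 8: P = [[1, 3, 5, 7, 8], [2, 4], [6]].

So P = [[1, 3, 5, 7, 8], [2, 4], [6]].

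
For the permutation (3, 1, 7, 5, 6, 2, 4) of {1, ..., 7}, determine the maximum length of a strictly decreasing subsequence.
3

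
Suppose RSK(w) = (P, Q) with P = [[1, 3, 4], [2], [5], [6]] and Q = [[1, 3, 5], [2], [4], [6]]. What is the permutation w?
6 2 5 3 4 1

Reverse the RSK construction: for i from n down to 1, find the cell of Q containing i, remove the entry at that cell from P, and reverse-bump it up through P; the value ejected from row 1 is w(i).

Step i=6: Q has 6 at row 4, column 1; remove 6 from row 4 of P and reverse-bump: 6 enters row 3 and ejects 5; 5 enters row 2 and ejects 2; 2 enters row 1 and ejects 1. So w(6) = 1. P is now [[2, 3, 4], [5], [6]].
Step i=5: Q has 5 at row 1, column 3; remove that cell from P, ejecting 4. So w(5) = 4. P is now [[2, 3], [5], [6]].
Step i=4: Q has 4 at row 3, column 1; remove 6 from row 3 of P and reverse-bump: 6 enters row 2 and ejects 5; 5 enters row 1 and ejects 3. So w(4) = 3. P is now [[2, 5], [6]].
Step i=3: Q has 3 at row 1, column 2; remove that cell from P, ejecting 5. So w(3) = 5. P is now [[2], [6]].
Step i=2: Q has 2 at row 2, column 1; remove 6 from row 2 of P and reverse-bump: 6 enters row 1 and ejects 2. So w(2) = 2. P is now [[6]].
Step i=1: Q has 1 at row 1, column 1; remove that cell from P, ejecting 6. So w(1) = 6. P is now [].

So w = 6 2 5 3 4 1.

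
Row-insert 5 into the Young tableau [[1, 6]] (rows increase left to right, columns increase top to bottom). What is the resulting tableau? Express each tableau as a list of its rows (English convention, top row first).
In row 1, 5 replaces 6 (the leftmost entry greater than 5); 6 is bumped to row 2. 6 starts a new row 2. The new tableau is [[1, 5], [6]].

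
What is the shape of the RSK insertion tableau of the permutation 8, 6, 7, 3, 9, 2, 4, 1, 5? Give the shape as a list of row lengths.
Row-insert each entry into an empty tableau.

After inserting 8: P = [[8]].
After inserting 6: P = [[6], [8]].
After inserting 7: P = [[6, 7], [8]].
After inserting 3: P = [[3, 7], [6], [8]].
After inserting 9: P = [[3, 7, 9], [6], [8]].
After inserting 2: P = [[2, 7, 9], [3], [6], [8]].
After inserting 4: P = [[2, 4, 9], [3, 7], [6], [8]].
After inserting 1: P = [[1, 4, 9], [2, 7], [3], [6], [8]].
After inserting 5: P = [[1, 4, 5], [2, 7, 9], [3], [6], [8]].

The final insertion tableau P = [[1, 4, 5], [2, 7, 9], [3], [6], [8]] has shape [3, 3, 1, 1, 1].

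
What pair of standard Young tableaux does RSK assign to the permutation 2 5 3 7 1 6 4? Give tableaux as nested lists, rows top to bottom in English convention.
Insert each entry of the permutation into P by Schensted row insertion, recording in Q the position of each new cell.

Insert 2: appended to row 1. P = [[2]].
Insert 5: appended to row 1. P = [[2, 5]].
Insert 3: 3 bumps 5 from row 1; 5 starts row 2. P = [[2, 3], [5]].
Insert 7: appended to row 1. P = [[2, 3, 7], [5]].
Insert 1: 1 bumps 2 from row 1; 2 bumps 5 from row 2; 5 starts row 3. P = [[1, 3, 7], [2], [5]].
Insert 6: 6 bumps 7 from row 1; 7 appends to row 2. P = [[1, 3, 6], [2, 7], [5]].
Insert 4: 4 bumps 6 from row 1; 6 bumps 7 from row 2; 7 appends to row 3. P = [[1, 3, 4], [2, 6], [5, 7]].

So P = [[1, 3, 4], [2, 6], [5, 7]], Q = [[1, 2, 4], [3, 6], [5, 7]].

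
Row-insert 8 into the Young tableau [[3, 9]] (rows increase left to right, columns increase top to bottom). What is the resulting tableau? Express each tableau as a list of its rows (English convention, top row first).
[[3, 8], [9]]

In row 1, 8 replaces 9 (the leftmost entry greater than 8); 9 is bumped to row 2. 9 starts a new row 2. The new tableau is [[3, 8], [9]].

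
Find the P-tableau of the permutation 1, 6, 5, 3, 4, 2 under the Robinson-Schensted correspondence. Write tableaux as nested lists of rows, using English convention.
Insert 1: appended to row 1. P = [[1]].
Insert 6: appended to row 1. P = [[1, 6]].
Insert 5: 5 bumps 6 from row 1; 6 starts row 2. P = [[1, 5], [6]].
Insert 3: 3 bumps 5 from row 1; 5 bumps 6 from row 2; 6 starts row 3. P = [[1, 3], [5], [6]].
Insert 4: appended to row 1. P = [[1, 3, 4], [5], [6]].
Insert 2: 2 bumps 3 from row 1; 3 bumps 5 from row 2; 5 bumps 6 from row 3; 6 starts row 4. P = [[1, 2, 4], [3], [5], [6]].

So P = [[1, 2, 4], [3], [5], [6]].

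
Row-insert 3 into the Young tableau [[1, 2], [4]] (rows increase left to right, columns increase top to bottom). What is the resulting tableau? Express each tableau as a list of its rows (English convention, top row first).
3 is larger than every entry of row 1, so it is appended to row 1. The new tableau is [[1, 2, 3], [4]].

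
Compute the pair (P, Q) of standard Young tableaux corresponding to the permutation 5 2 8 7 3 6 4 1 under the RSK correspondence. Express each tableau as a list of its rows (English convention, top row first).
P = [[1, 3, 4], [2, 6], [5], [7], [8]], Q = [[1, 3, 6], [2, 4], [5], [7], [8]]

Insert each entry of the permutation into P by Schensted row insertion, recording in Q the position of each new cell.

Insert 5: appended to row 1. P = [[5]].
Insert 2: 2 bumps 5 from row 1; 5 starts row 2. P = [[2], [5]].
Insert 8: appended to row 1. P = [[2, 8], [5]].
Insert 7: 7 bumps 8 from row 1; 8 appends to row 2. P = [[2, 7], [5, 8]].
Insert 3: 3 bumps 7 from row 1; 7 bumps 8 from row 2; 8 starts row 3. P = [[2, 3], [5, 7], [8]].
Insert 6: appended to row 1. P = [[2, 3, 6], [5, 7], [8]].
Insert 4: 4 bumps 6 from row 1; 6 bumps 7 from row 2; 7 bumps 8 from row 3; 8 starts row 4. P = [[2, 3, 4], [5, 6], [7], [8]].
Insert 1: 1 bumps 2 from row 1; 2 bumps 5 from row 2; 5 bumps 7 from row 3; 7 bumps 8 from row 4; 8 starts row 5. P = [[1, 3, 4], [2, 6], [5], [7], [8]].

So P = [[1, 3, 4], [2, 6], [5], [7], [8]], Q = [[1, 3, 6], [2, 4], [5], [7], [8]].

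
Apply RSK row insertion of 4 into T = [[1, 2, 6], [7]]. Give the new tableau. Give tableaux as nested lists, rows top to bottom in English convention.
In row 1, 4 replaces 6 (the leftmost entry greater than 4); 6 is bumped to row 2. In row 2, 6 replaces 7 (the leftmost entry greater than 6); 7 is bumped to row 3. 7 starts a new row 3. The new tableau is [[1, 2, 4], [6], [7]].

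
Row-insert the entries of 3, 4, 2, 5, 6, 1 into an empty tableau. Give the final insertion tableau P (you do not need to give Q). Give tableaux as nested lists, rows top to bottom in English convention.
P = [[1, 4, 5, 6], [2], [3]]

Insert 3: appended to row 1. P = [[3]].
Insert 4: appended to row 1. P = [[3, 4]].
Insert 2: 2 bumps 3 from row 1; 3 starts row 2. P = [[2, 4], [3]].
Insert 5: appended to row 1. P = [[2, 4, 5], [3]].
Insert 6: appended to row 1. P = [[2, 4, 5, 6], [3]].
Insert 1: 1 bumps 2 from row 1; 2 bumps 3 from row 2; 3 starts row 3. P = [[1, 4, 5, 6], [2], [3]].

So P = [[1, 4, 5, 6], [2], [3]].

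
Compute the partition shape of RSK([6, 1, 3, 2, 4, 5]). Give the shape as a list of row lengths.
RSK row insertion gives P = [[1, 2, 4, 5], [3], [6]], which has shape [4, 1, 1].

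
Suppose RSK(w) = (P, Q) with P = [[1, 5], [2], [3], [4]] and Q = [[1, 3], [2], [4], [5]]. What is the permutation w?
Reverse the RSK construction: for i from n down to 1, find the cell of Q containing i, remove the entry at that cell from P, and reverse-bump it up through P; the value ejected from row 1 is w(i).

Step i=5: Q has 5 at row 4, column 1; remove 4 from row 4 of P and reverse-bump: 4 enters row 3 and ejects 3; 3 enters row 2 and ejects 2; 2 enters row 1 and ejects 1. So w(5) = 1. P is now [[2, 5], [3], [4]].
Step i=4: Q has 4 at row 3, column 1; remove 4 from row 3 of P and reverse-bump: 4 enters row 2 and ejects 3; 3 enters row 1 and ejects 2. So w(4) = 2. P is now [[3, 5], [4]].
Step i=3: Q has 3 at row 1, column 2; remove that cell from P, ejecting 5. So w(3) = 5. P is now [[3], [4]].
Step i=2: Q has 2 at row 2, column 1; remove 4 from row 2 of P and reverse-bump: 4 enters row 1 and ejects 3. So w(2) = 3. P is now [[4]].
Step i=1: Q has 1 at row 1, column 1; remove that cell from P, ejecting 4. So w(1) = 4. P is now [].

So w = 4 3 5 2 1.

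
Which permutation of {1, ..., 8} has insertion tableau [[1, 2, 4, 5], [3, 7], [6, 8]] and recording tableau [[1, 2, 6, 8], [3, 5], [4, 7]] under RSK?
Reverse RSK: for i = n, n-1, ..., 1, locate i in Q, remove the corresponding corner cell from P, and reverse-bump its entry up through P; the value ejected from row 1 is w(i).

So w = 6 8 3 1 2 7 4 5.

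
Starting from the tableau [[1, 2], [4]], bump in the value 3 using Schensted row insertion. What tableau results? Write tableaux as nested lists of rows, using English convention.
[[1, 2, 3], [4]]

3 is larger than every entry of row 1, so it is appended to row 1. The new tableau is [[1, 2, 3], [4]].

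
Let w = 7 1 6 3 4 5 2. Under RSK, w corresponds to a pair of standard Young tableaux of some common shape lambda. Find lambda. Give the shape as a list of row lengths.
[4, 1, 1, 1]

RSK row insertion gives P = [[1, 2, 4, 5], [3], [6], [7]], which has shape [4, 1, 1, 1].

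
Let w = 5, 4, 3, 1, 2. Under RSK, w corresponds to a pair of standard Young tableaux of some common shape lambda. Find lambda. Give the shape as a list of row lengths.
[2, 1, 1, 1]

RSK row insertion gives P = [[1, 2], [3], [4], [5]], which has shape [2, 1, 1, 1].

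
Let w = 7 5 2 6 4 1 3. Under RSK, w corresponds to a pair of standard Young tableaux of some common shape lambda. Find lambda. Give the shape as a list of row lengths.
[2, 2, 2, 1]

Row-insert each entry into an empty tableau.

After inserting 7: P = [[7]].
After inserting 5: P = [[5], [7]].
After inserting 2: P = [[2], [5], [7]].
After inserting 6: P = [[2, 6], [5], [7]].
After inserting 4: P = [[2, 4], [5, 6], [7]].
After inserting 1: P = [[1, 4], [2, 6], [5], [7]].
After inserting 3: P = [[1, 3], [2, 4], [5, 6], [7]].

The final insertion tableau P = [[1, 3], [2, 4], [5, 6], [7]] has shape [2, 2, 2, 1].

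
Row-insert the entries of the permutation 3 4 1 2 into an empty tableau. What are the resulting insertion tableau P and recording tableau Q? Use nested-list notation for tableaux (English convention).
Insert each entry of the permutation into P by Schensted row insertion, recording in Q the position of each new cell.

After inserting 3: P = [[3]].
After inserting 4: P = [[3, 4]].
After inserting 1: P = [[1, 4], [3]].
After inserting 2: P = [[1, 2], [3, 4]].

So P = [[1, 2], [3, 4]], Q = [[1, 2], [3, 4]].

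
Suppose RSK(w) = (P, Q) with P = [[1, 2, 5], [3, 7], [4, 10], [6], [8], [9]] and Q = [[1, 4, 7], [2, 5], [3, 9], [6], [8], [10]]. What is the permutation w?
9 8 1 10 6 4 7 3 5 2

Reverse the RSK construction: for i from n down to 1, find the cell of Q containing i, remove the entry at that cell from P, and reverse-bump it up through P; the value ejected from row 1 is w(i).

Step i=10: Q has 10 at row 6, column 1; remove 9 from row 6 of P and reverse-bump: 9 enters row 5 and ejects 8; 8 enters row 4 and ejects 6; 6 enters row 3 and ejects 4; 4 enters row 2 and ejects 3; 3 enters row 1 and ejects 2. So w(10) = 2. P is now [[1, 3, 5], [4, 7], [6, 10], [8], [9]].
Step i=9: Q has 9 at row 3, column 2; remove 10 from row 3 of P and reverse-bump: 10 enters row 2 and ejects 7; 7 enters row 1 and ejects 5. So w(9) = 5. P is now [[1, 3, 7], [4, 10], [6], [8], [9]].
Step i=8: Q has 8 at row 5, column 1; remove 9 from row 5 of P and reverse-bump: 9 enters row 4 and ejects 8; 8 enters row 3 and ejects 6; 6 enters row 2 and ejects 4; 4 enters row 1 and ejects 3. So w(8) = 3. P is now [[1, 4, 7], [6, 10], [8], [9]].
Step i=7: Q has 7 at row 1, column 3; remove that cell from P, ejecting 7. So w(7) = 7. P is now [[1, 4], [6, 10], [8], [9]].
Step i=6: Q has 6 at row 4, column 1; remove 9 from row 4 of P and reverse-bump: 9 enters row 3 and ejects 8; 8 enters row 2 and ejects 6; 6 enters row 1 and ejects 4. So w(6) = 4. P is now [[1, 6], [8, 10], [9]].
Step i=5: Q has 5 at row 2, column 2; remove 10 from row 2 of P and reverse-bump: 10 enters row 1 and ejects 6. So w(5) = 6. P is now [[1, 10], [8], [9]].
Step i=4: Q has 4 at row 1, column 2; remove that cell from P, ejecting 10. So w(4) = 10. P is now [[1], [8], [9]].
Step i=3: Q has 3 at row 3, column 1; remove 9 from row 3 of P and reverse-bump: 9 enters row 2 and ejects 8; 8 enters row 1 and ejects 1. So w(3) = 1. P is now [[8], [9]].
Step i=2: Q has 2 at row 2, column 1; remove 9 from row 2 of P and reverse-bump: 9 enters row 1 and ejects 8. So w(2) = 8. P is now [[9]].
Step i=1: Q has 1 at row 1, column 1; remove that cell from P, ejecting 9. So w(1) = 9. P is now [].

So w = 9 8 1 10 6 4 7 3 5 2.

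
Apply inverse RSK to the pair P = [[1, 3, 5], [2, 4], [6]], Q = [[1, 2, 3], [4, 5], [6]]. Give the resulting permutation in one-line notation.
2 4 6 1 5 3

Reverse the RSK construction: for i from n down to 1, find the cell of Q containing i, remove the entry at that cell from P, and reverse-bump it up through P; the value ejected from row 1 is w(i).

Step i=6: Q has 6 at row 3, column 1; remove 6 from row 3 of P and reverse-bump: 6 enters row 2 and ejects 4; 4 enters row 1 and ejects 3. So w(6) = 3. P is now [[1, 4, 5], [2, 6]].
Step i=5: Q has 5 at row 2, column 2; remove 6 from row 2 of P and reverse-bump: 6 enters row 1 and ejects 5. So w(5) = 5. P is now [[1, 4, 6], [2]].
Step i=4: Q has 4 at row 2, column 1; remove 2 from row 2 of P and reverse-bump: 2 enters row 1 and ejects 1. So w(4) = 1. P is now [[2, 4, 6]].
Step i=3: Q has 3 at row 1, column 3; remove that cell from P, ejecting 6. So w(3) = 6. P is now [[2, 4]].
Step i=2: Q has 2 at row 1, column 2; remove that cell from P, ejecting 4. So w(2) = 4. P is now [[2]].
Step i=1: Q has 1 at row 1, column 1; remove that cell from P, ejecting 2. So w(1) = 2. P is now [].

So w = 2 4 6 1 5 3.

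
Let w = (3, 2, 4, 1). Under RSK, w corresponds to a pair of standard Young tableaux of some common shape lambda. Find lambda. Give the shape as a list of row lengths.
[2, 1, 1]

Row-insert each entry into an empty tableau.

After inserting 3: P = [[3]].
After inserting 2: P = [[2], [3]].
After inserting 4: P = [[2, 4], [3]].
After inserting 1: P = [[1, 4], [2], [3]].

The final insertion tableau P = [[1, 4], [2], [3]] has shape [2, 1, 1].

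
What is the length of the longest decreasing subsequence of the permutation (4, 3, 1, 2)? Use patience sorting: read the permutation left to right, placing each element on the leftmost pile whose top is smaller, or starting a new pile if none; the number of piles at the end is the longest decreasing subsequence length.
3

4: new pile. tops = [4]
3: new pile. tops = [4, 3]
1: new pile. tops = [4, 3, 1]
2: onto pile 3 (replacing 1). tops = [4, 3, 2]

3 piles, so the longest decreasing subsequence has length 3.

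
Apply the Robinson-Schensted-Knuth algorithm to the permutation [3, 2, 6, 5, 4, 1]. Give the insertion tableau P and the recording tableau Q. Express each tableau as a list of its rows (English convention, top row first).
P = [[1, 4], [2, 5], [3], [6]], Q = [[1, 3], [2, 4], [5], [6]]

Insert each entry of the permutation into P by Schensted row insertion, recording in Q the position of each new cell.

After inserting 3: P = [[3]].
After inserting 2: P = [[2], [3]].
After inserting 6: P = [[2, 6], [3]].
After inserting 5: P = [[2, 5], [3, 6]].
After inserting 4: P = [[2, 4], [3, 5], [6]].
After inserting 1: P = [[1, 4], [2, 5], [3], [6]].

So P = [[1, 4], [2, 5], [3], [6]], Q = [[1, 3], [2, 4], [5], [6]].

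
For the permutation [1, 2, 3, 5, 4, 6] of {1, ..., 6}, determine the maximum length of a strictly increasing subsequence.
5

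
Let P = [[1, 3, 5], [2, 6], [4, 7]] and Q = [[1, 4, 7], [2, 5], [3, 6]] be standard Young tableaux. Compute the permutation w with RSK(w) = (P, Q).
4 2 1 7 6 3 5

Reverse the RSK construction: for i from n down to 1, find the cell of Q containing i, remove the entry at that cell from P, and reverse-bump it up through P; the value ejected from row 1 is w(i).

Step i=7: Q has 7 at row 1, column 3; remove that cell from P, ejecting 5. So w(7) = 5. P is now [[1, 3], [2, 6], [4, 7]].
Step i=6: Q has 6 at row 3, column 2; remove 7 from row 3 of P and reverse-bump: 7 enters row 2 and ejects 6; 6 enters row 1 and ejects 3. So w(6) = 3. P is now [[1, 6], [2, 7], [4]].
Step i=5: Q has 5 at row 2, column 2; remove 7 from row 2 of P and reverse-bump: 7 enters row 1 and ejects 6. So w(5) = 6. P is now [[1, 7], [2], [4]].
Step i=4: Q has 4 at row 1, column 2; remove that cell from P, ejecting 7. So w(4) = 7. P is now [[1], [2], [4]].
Step i=3: Q has 3 at row 3, column 1; remove 4 from row 3 of P and reverse-bump: 4 enters row 2 and ejects 2; 2 enters row 1 and ejects 1. So w(3) = 1. P is now [[2], [4]].
Step i=2: Q has 2 at row 2, column 1; remove 4 from row 2 of P and reverse-bump: 4 enters row 1 and ejects 2. So w(2) = 2. P is now [[4]].
Step i=1: Q has 1 at row 1, column 1; remove that cell from P, ejecting 4. So w(1) = 4. P is now [].

So w = 4 2 1 7 6 3 5.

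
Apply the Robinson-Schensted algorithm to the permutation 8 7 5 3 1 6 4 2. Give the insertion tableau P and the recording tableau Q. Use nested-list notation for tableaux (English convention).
P = [[1, 2], [3, 4], [5, 6], [7], [8]], Q = [[1, 6], [2, 7], [3, 8], [4], [5]]

Insert each entry of the permutation into P by Schensted row insertion, recording in Q the position of each new cell.

Insert 8: appended to row 1. P = [[8]].
Insert 7: 7 bumps 8 from row 1; 8 starts row 2. P = [[7], [8]].
Insert 5: 5 bumps 7 from row 1; 7 bumps 8 from row 2; 8 starts row 3. P = [[5], [7], [8]].
Insert 3: 3 bumps 5 from row 1; 5 bumps 7 from row 2; 7 bumps 8 from row 3; 8 starts row 4. P = [[3], [5], [7], [8]].
Insert 1: 1 bumps 3 from row 1; 3 bumps 5 from row 2; 5 bumps 7 from row 3; 7 bumps 8 from row 4; 8 starts row 5. P = [[1], [3], [5], [7], [8]].
Insert 6: appended to row 1. P = [[1, 6], [3], [5], [7], [8]].
Insert 4: 4 bumps 6 from row 1; 6 appends to row 2. P = [[1, 4], [3, 6], [5], [7], [8]].
Insert 2: 2 bumps 4 from row 1; 4 bumps 6 from row 2; 6 appends to row 3. P = [[1, 2], [3, 4], [5, 6], [7], [8]].

So P = [[1, 2], [3, 4], [5, 6], [7], [8]], Q = [[1, 6], [2, 7], [3, 8], [4], [5]].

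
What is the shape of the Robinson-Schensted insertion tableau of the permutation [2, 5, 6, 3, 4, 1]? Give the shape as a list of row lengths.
[3, 2, 1]

Row-insert each entry into an empty tableau.

After inserting 2: P = [[2]].
After inserting 5: P = [[2, 5]].
After inserting 6: P = [[2, 5, 6]].
After inserting 3: P = [[2, 3, 6], [5]].
After inserting 4: P = [[2, 3, 4], [5, 6]].
After inserting 1: P = [[1, 3, 4], [2, 6], [5]].

The final insertion tableau P = [[1, 3, 4], [2, 6], [5]] has shape [3, 2, 1].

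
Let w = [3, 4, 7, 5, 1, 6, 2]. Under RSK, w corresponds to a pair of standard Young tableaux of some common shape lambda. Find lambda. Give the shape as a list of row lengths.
RSK row insertion gives P = [[1, 2, 5, 6], [3, 4], [7]], which has shape [4, 2, 1].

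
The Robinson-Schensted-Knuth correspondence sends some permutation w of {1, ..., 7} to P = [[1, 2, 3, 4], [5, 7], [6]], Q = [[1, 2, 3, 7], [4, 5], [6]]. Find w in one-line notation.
Reverse the RSK construction: for i from n down to 1, find the cell of Q containing i, remove the entry at that cell from P, and reverse-bump it up through P; the value ejected from row 1 is w(i).

Step i=7: Q has 7 at row 1, column 4; remove that cell from P, ejecting 4. So w(7) = 4. P is now [[1, 2, 3], [5, 7], [6]].
Step i=6: Q has 6 at row 3, column 1; remove 6 from row 3 of P and reverse-bump: 6 enters row 2 and ejects 5; 5 enters row 1 and ejects 3. So w(6) = 3. P is now [[1, 2, 5], [6, 7]].
Step i=5: Q has 5 at row 2, column 2; remove 7 from row 2 of P and reverse-bump: 7 enters row 1 and ejects 5. So w(5) = 5. P is now [[1, 2, 7], [6]].
Step i=4: Q has 4 at row 2, column 1; remove 6 from row 2 of P and reverse-bump: 6 enters row 1 and ejects 2. So w(4) = 2. P is now [[1, 6, 7]].
Step i=3: Q has 3 at row 1, column 3; remove that cell from P, ejecting 7. So w(3) = 7. P is now [[1, 6]].
Step i=2: Q has 2 at row 1, column 2; remove that cell from P, ejecting 6. So w(2) = 6. P is now [[1]].
Step i=1: Q has 1 at row 1, column 1; remove that cell from P, ejecting 1. So w(1) = 1. P is now [].

So w = 1 6 7 2 5 3 4.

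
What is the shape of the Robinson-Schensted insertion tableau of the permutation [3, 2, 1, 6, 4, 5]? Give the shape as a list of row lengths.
Row-insert each entry into an empty tableau.

After inserting 3: P = [[3]].
After inserting 2: P = [[2], [3]].
After inserting 1: P = [[1], [2], [3]].
After inserting 6: P = [[1, 6], [2], [3]].
After inserting 4: P = [[1, 4], [2, 6], [3]].
After inserting 5: P = [[1, 4, 5], [2, 6], [3]].

The final insertion tableau P = [[1, 4, 5], [2, 6], [3]] has shape [3, 2, 1].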